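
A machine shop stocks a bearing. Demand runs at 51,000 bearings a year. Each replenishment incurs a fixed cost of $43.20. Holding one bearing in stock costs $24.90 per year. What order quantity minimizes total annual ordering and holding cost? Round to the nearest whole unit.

Q* ≈ 421 bearings

EOQ = √(2DS / H) = √(2 × 51,000 × 43.2 / 24.9).
= √(4,406,400 / 24.9) = √176,963.8554 ≈ 420.671.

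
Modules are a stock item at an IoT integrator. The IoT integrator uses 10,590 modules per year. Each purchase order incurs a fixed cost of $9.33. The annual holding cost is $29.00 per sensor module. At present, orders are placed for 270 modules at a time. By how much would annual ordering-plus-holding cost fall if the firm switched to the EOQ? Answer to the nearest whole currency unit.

EOQ = √(2DS/H) = √(2 × 10,590 × 9.33 / 29) ≈ 82.55.
Cost at Q* = (D/Q*)S + (Q*/2)H = √(2DSH) ≈ $2,393.88.
Cost at Q = 270: (10,590/270)×9.33 + (270/2)×29 = $365.94 + $3,915.00 = $4,280.94.
Excess = $4,280.94 − $2,393.88 = $1,887.06.

Extra cost ≈ $1,887 per year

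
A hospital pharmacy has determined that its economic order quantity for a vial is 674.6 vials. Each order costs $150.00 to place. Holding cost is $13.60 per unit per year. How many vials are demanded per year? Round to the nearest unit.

D ≈ 20,631 vials per year

The basic EOQ model gives Q* = √(2DS/H); rearrange for the unknown.
From Q* = √(2DS/H): D = Q*²H / (2S) = 674.6² × 13.6 / (2 × 150) = 20630.527.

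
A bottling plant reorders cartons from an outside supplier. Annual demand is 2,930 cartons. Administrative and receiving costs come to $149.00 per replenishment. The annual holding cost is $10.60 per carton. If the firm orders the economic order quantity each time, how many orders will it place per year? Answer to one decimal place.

The optimal lot size = √(2DS/H) = √(2 × 2,930 × 149 / 10.6) ≈ 287.00.
Orders per year = D / Q* = 2,930 / 287.00 ≈ 10.209.

N ≈ 10.2 orders per year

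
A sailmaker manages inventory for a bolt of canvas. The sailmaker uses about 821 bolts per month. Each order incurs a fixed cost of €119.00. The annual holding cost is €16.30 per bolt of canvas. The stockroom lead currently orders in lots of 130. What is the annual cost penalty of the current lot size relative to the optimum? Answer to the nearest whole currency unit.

Extra cost ≈ €3,896 per year

Annual demand D = 821 × 12 = 9,852.
EOQ = √(2DS/H) = √(2 × 9,852 × 119 / 16.3) ≈ 379.28.
Cost at Q* = (D/Q*)S + (Q*/2)H = √(2DSH) ≈ €6,182.22.
Cost at Q = 130: (9,852/130)×119 + (130/2)×16.3 = €9,018.37 + €1,059.50 = €10,077.87.
Excess = €10,077.87 − €6,182.22 = €3,895.65.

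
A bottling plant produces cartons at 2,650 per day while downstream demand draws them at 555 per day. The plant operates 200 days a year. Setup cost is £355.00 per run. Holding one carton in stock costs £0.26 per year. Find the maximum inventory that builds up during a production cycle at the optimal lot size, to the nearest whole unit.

I_max ≈ 15,480 cartons

Annual demand D = 555 × 200 = 111,000.
Production build-up factor (1 − d/p) = 1 − 555/2,650 = 0.7906.
Q* = √(2DS / (H(1 − d/p))) = √(2 × 111,000 × 355 / (0.26 × 0.7906)).
= √(78,810,000 / 0.2055) ≈ 19581.002.
Maximum inventory = Q*(1 − d/p) = 19581.002 × 0.7906 ≈ 15480.075.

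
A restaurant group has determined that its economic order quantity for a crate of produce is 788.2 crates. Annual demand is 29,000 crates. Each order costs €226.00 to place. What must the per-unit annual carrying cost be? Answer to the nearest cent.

H ≈ €21.10

Squaring Q* = √(2DS/H) gives Q*² = 2DS/H.
From Q* = √(2DS/H): H = 2DS / Q*² = 2 × 29,000 × 226 / 788.2² = 21.0991.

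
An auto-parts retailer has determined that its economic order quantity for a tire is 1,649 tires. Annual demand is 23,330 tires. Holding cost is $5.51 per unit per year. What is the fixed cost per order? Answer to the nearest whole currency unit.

The basic EOQ model gives Q* = √(2DS/H); rearrange for the unknown.
From Q* = √(2DS/H): S = Q*²H / (2D) = 1,649² × 5.51 / (2 × 23,330) = 321.1058.

S ≈ $321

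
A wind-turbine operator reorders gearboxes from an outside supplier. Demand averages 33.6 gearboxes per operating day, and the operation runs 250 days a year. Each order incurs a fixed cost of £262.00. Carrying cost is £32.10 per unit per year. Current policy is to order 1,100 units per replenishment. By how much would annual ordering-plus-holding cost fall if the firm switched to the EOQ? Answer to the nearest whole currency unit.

Extra cost ≈ £7,769 per year

Annual demand D = 33.6 × 250 = 8,400.
EOQ = √(2DS/H) = √(2 × 8,400 × 262 / 32.1) ≈ 370.30.
Cost at Q* = (D/Q*)S + (Q*/2)H = √(2DSH) ≈ £11,886.60.
Cost at Q = 1,100: (8,400/1,100)×262 + (1,100/2)×32.1 = £2,000.73 + £17,655.00 = £19,655.73.
Excess = £19,655.73 − £11,886.60 = £7,769.12.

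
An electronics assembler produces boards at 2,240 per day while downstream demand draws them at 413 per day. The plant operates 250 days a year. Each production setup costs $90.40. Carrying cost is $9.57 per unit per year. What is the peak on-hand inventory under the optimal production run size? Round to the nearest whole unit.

Annual demand D = 413 × 250 = 103,250.
Production build-up factor (1 − d/p) = 1 − 413/2,240 = 0.8156.
Q* = √(2DS / (H(1 − d/p))) = √(2 × 103,250 × 90.4 / (9.57 × 0.8156)).
= √(18,667,600 / 7.8055) ≈ 1546.475.
Maximum inventory = Q*(1 − d/p) = 1546.475 × 0.8156 ≈ 1261.344.

I_max ≈ 1,261 boards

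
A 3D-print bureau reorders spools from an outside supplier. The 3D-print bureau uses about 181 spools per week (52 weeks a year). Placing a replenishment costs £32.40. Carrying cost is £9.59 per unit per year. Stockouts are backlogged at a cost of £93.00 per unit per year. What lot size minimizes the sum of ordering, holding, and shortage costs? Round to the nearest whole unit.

Q* ≈ 265 spools

Annual demand D = 181 × 52 = 9,412.
With planned backorders, Q* = √(2DS/H) · √((H+B)/B).
√(2DS/H) = √(2 × 9,412 × 32.4 / 9.59) = 252.185.
√((H+B)/B) = √((9.59+93)/93) = 1.0503.
Q* ≈ 264.868.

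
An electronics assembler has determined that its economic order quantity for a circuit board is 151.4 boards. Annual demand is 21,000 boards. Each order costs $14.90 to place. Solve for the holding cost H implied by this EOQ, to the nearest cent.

The basic EOQ model gives Q* = √(2DS/H); rearrange for the unknown.
From Q* = √(2DS/H): H = 2DS / Q*² = 2 × 21,000 × 14.9 / 151.4² = 27.3013.

H ≈ $27.30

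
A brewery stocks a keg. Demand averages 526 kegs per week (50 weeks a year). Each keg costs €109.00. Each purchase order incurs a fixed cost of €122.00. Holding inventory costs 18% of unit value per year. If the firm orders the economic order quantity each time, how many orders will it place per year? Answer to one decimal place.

N ≈ 46.0 orders per year

Annual demand D = 526 × 50 = 26,300.
Holding cost H = 0.18 × €109.00 = €19.6200 per unit per year.
Q* = √(2DS/H) = √(2 × 26,300 × 122 / 19.62) ≈ 571.90.
Orders per year = D / Q* = 26,300 / 571.90 ≈ 45.987.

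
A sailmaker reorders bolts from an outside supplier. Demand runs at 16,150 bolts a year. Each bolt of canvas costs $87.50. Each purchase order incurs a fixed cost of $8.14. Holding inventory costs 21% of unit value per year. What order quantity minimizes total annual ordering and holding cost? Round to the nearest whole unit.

Holding cost H = 0.21 × $87.50 = $18.3750 per unit per year.
EOQ = √(2DS / H) = √(2 × 16,150 × 8.14 / 18.375).
= √(262,922 / 18.375) = √14,308.6803 ≈ 119.619.

Q* ≈ 120 bolts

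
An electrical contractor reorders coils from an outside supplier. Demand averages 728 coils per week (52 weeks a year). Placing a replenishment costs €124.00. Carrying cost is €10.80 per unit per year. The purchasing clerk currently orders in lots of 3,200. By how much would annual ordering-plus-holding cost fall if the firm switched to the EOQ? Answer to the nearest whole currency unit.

Extra cost ≈ €8,677 per year

Annual demand D = 728 × 52 = 37,856.
EOQ = √(2DS/H) = √(2 × 37,856 × 124 / 10.8) ≈ 932.36.
Cost at Q* = (D/Q*)S + (Q*/2)H = √(2DSH) ≈ €10,069.43.
Cost at Q = 3,200: (37,856/3,200)×124 + (3,200/2)×10.8 = €1,466.92 + €17,280.00 = €18,746.92.
Excess = €18,746.92 − €10,069.43 = €8,677.49.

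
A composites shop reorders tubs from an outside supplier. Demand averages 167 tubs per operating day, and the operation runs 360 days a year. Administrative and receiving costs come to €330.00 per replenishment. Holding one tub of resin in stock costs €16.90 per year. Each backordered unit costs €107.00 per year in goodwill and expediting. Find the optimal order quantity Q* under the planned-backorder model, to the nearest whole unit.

Annual demand D = 167 × 360 = 60,120.
With planned backorders, Q* = √(2DS/H) · √((H+B)/B).
√(2DS/H) = √(2 × 60,120 × 330 / 16.9) = 1532.280.
√((H+B)/B) = √((16.9+107)/107) = 1.0761.
Q* ≈ 1648.853.

Q* ≈ 1,649 tubs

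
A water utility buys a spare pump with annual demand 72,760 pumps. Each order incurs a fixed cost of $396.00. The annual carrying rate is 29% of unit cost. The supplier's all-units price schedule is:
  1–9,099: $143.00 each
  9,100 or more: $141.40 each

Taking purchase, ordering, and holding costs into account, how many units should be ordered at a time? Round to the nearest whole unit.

Q* ≈ 1,179 pumps

Holding cost per unit per year at price C is H = 0.29·C.
For each price level, check whether its EOQ is feasible; otherwise the best quantity at that price is the breakpoint.
EOQ at $143.00 = 1178.8 (feasible in tier 1): TC = 72,760×$143.00 + (72,760/1178.8)×396 + (1178.8/2)×0.29×$143.00 = $10,453,565.04.
EOQ at $141.40 = 1185.5 < 9100, so use break Q=9100: TC = 72,760×$141.40 + (72,760/9100.0)×396 + (9100.0/2)×0.29×$141.40 = $10,478,007.56.
Lowest total cost is $10,453,565.04 at Q = 1178.8.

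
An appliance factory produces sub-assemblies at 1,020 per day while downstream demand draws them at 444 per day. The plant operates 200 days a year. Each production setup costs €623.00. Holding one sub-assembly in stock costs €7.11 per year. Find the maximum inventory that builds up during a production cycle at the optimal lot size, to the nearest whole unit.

I_max ≈ 2,964 sub-assemblies

Annual demand D = 444 × 200 = 88,800.
Production build-up factor (1 − d/p) = 1 − 444/1,020 = 0.5647.
Q* = √(2DS / (H(1 − d/p))) = √(2 × 88,800 × 623 / (7.11 × 0.5647)).
= √(110,644,800 / 4.0151) ≈ 5249.519.
Maximum inventory = Q*(1 − d/p) = 5249.519 × 0.5647 ≈ 2964.435.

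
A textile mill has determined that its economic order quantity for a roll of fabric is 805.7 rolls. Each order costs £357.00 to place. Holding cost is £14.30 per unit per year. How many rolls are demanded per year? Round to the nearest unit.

D ≈ 13,001 rolls per year

The basic EOQ model gives Q* = √(2DS/H); rearrange for the unknown.
From Q* = √(2DS/H): D = Q*²H / (2S) = 805.7² × 14.3 / (2 × 357) = 13001.233.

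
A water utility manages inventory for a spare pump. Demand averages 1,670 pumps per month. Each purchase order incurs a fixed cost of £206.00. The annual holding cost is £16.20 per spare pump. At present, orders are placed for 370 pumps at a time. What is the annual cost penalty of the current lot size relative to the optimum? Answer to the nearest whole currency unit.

Extra cost ≈ £2,589 per year

Annual demand D = 1,670 × 12 = 20,040.
EOQ = √(2DS/H) = √(2 × 20,040 × 206 / 16.2) ≈ 713.90.
Cost at Q* = (D/Q*)S + (Q*/2)H = √(2DSH) ≈ £11,565.25.
Cost at Q = 370: (20,040/370)×206 + (370/2)×16.2 = £11,157.41 + £2,997.00 = £14,154.41.
Excess = £14,154.41 − £11,565.25 = £2,589.16.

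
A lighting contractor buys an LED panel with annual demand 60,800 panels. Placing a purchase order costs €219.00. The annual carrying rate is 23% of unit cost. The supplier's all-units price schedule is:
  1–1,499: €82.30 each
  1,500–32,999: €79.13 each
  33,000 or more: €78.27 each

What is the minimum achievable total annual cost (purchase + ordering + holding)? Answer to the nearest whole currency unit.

Holding cost per unit per year at price C is H = 0.23·C.
For each price level, check whether its EOQ is feasible; otherwise the best quantity at that price is the breakpoint.
EOQ at €82.30 = 1186.1 (feasible in tier 1): TC = 60,800×€82.30 + (60,800/1186.1)×219 + (1186.1/2)×0.23×€82.30 = €5,026,291.88.
EOQ at €79.13 = 1209.6 < 1500, so use break Q=1500: TC = 60,800×€79.13 + (60,800/1500.0)×219 + (1500.0/2)×0.23×€79.13 = €4,833,630.72.
EOQ at €78.27 = 1216.3 < 33000, so use break Q=33000: TC = 60,800×€78.27 + (60,800/33000.0)×219 + (33000.0/2)×0.23×€78.27 = €5,056,254.14.
Lowest total cost among the candidates is at Q = 1500.0.

TC* ≈ €4,833,631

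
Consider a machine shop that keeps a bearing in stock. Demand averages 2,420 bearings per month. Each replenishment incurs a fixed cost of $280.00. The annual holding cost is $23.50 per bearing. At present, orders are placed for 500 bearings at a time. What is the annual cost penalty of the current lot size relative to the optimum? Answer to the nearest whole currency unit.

Annual demand D = 2,420 × 12 = 29,040.
EOQ = √(2DS/H) = √(2 × 29,040 × 280 / 23.5) ≈ 831.88.
Cost at Q* = (D/Q*)S + (Q*/2)H = √(2DSH) ≈ $19,549.08.
Cost at Q = 500: (29,040/500)×280 + (500/2)×23.5 = $16,262.40 + $5,875.00 = $22,137.40.
Excess = $22,137.40 − $19,549.08 = $2,588.32.

Extra cost ≈ $2,588 per year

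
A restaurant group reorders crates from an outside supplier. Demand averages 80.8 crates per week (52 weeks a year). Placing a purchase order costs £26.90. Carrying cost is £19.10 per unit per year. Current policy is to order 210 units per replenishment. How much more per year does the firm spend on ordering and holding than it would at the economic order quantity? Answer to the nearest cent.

Extra cost ≈ £465.85 per year

Annual demand D = 80.8 × 52 = 4,201.6.
EOQ = √(2DS/H) = √(2 × 4,201.6 × 26.9 / 19.1) ≈ 108.79.
Cost at Q* = (D/Q*)S + (Q*/2)H = √(2DSH) ≈ £2,077.85.
Cost at Q = 210: (4,201.6/210)×26.9 + (210/2)×19.1 = £538.20 + £2,005.50 = £2,543.70.
Excess = £2,543.70 − £2,077.85 = £465.85.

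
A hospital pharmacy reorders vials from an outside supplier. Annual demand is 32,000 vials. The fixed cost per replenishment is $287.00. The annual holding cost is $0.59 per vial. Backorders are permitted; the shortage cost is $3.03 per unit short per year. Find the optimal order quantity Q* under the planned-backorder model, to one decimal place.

With planned backorders, Q* = √(2DS/H) · √((H+B)/B).
√(2DS/H) = √(2 × 32,000 × 287 / 0.59) = 5579.624.
√((H+B)/B) = √((0.59+3.03)/3.03) = 1.0930.
Q* ≈ 6098.709.

Q* ≈ 6,098.7 vials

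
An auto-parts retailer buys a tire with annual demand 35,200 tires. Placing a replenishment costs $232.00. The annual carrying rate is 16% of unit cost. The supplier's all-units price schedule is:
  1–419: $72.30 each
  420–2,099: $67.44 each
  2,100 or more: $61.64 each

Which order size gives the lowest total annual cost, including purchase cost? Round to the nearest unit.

Q* ≈ 2,100 tires

Holding cost per unit per year at price C is H = 0.16·C.
Evaluate total cost at each tier's feasible EOQ or, if the EOQ is below the tier, at the tier's minimum quantity.
Tier 1 ($72.30): EOQ = 1188.2 exceeds tier's upper bound 419, so this tier is dominated.
EOQ at $67.44 = 1230.3 (feasible in tier 2): TC = 35,200×$67.44 + (35,200/1230.3)×232 + (1230.3/2)×0.16×$67.44 = $2,387,163.45.
EOQ at $61.64 = 1286.9 < 2100, so use break Q=2100: TC = 35,200×$61.64 + (35,200/2100.0)×232 + (2100.0/2)×0.16×$61.64 = $2,183,972.28.
Lowest total cost is $2,183,972.28 at Q = 2100.0.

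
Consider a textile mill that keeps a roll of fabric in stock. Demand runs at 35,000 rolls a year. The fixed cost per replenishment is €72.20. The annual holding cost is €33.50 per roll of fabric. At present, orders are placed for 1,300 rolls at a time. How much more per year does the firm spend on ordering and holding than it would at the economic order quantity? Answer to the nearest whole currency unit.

EOQ = √(2DS/H) = √(2 × 35,000 × 72.2 / 33.5) ≈ 388.41.
Cost at Q* = (D/Q*)S + (Q*/2)H = √(2DSH) ≈ €13,011.88.
Cost at Q = 1,300: (35,000/1,300)×72.2 + (1,300/2)×33.5 = €1,943.85 + €21,775.00 = €23,718.85.
Excess = €23,718.85 − €13,011.88 = €10,706.97.

Extra cost ≈ €10,707 per year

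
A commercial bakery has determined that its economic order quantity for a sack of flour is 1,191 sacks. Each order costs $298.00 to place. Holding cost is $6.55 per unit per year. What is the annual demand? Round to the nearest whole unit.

D ≈ 15,589 sacks per year

Squaring Q* = √(2DS/H) gives Q*² = 2DS/H.
From Q* = √(2DS/H): D = Q*²H / (2S) = 1,191² × 6.55 / (2 × 298) = 15589.011.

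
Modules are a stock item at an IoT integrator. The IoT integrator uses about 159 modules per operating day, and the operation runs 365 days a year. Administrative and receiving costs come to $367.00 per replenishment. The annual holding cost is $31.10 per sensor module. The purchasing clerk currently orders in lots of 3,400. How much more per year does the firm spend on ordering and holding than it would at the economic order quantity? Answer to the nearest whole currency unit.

Annual demand D = 159 × 365 = 58,035.
EOQ = √(2DS/H) = √(2 × 58,035 × 367 / 31.1) ≈ 1170.34.
Cost at Q* = (D/Q*)S + (Q*/2)H = √(2DSH) ≈ $36,397.64.
Cost at Q = 3,400: (58,035/3,400)×367 + (3,400/2)×31.1 = $6,264.37 + $52,870.00 = $59,134.37.
Excess = $59,134.37 − $36,397.64 = $22,736.73.

Extra cost ≈ $22,737 per year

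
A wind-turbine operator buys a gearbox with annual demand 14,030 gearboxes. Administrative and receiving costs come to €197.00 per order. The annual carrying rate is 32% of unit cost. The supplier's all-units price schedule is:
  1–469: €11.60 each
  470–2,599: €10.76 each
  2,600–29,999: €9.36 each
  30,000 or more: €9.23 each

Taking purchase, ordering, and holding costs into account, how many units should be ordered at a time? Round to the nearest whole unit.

Holding cost per unit per year at price C is H = 0.32·C.
Evaluate total cost at each tier's feasible EOQ or, if the EOQ is below the tier, at the tier's minimum quantity.
Tier 1 (€11.60): EOQ = 1220.3 exceeds tier's upper bound 469, so this tier is dominated.
EOQ at €10.76 = 1267.1 (feasible in tier 2): TC = 14,030×€10.76 + (14,030/1267.1)×197 + (1267.1/2)×0.32×€10.76 = €155,325.53.
EOQ at €9.36 = 1358.5 < 2600, so use break Q=2600: TC = 14,030×€9.36 + (14,030/2600.0)×197 + (2600.0/2)×0.32×€9.36 = €136,277.60.
EOQ at €9.23 = 1368.0 < 30000, so use break Q=30000: TC = 14,030×€9.23 + (14,030/30000.0)×197 + (30000.0/2)×0.32×€9.23 = €173,893.03.
Lowest total cost is €136,277.60 at Q = 2600.0.

Q* ≈ 2,600 gearboxes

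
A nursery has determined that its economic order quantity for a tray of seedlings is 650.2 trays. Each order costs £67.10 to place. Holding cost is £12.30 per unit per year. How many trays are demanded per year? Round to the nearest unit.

Invert the EOQ relation Q*² = 2DS/H.
From Q* = √(2DS/H): D = Q*²H / (2S) = 650.2² × 12.3 / (2 × 67.1) = 38747.753.

D ≈ 38,748 trays per year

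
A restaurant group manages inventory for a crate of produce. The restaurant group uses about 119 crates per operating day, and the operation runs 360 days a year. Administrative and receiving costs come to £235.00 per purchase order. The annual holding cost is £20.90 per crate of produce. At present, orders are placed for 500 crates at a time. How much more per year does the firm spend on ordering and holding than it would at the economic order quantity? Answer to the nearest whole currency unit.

Annual demand D = 119 × 360 = 42,840.
EOQ = √(2DS/H) = √(2 × 42,840 × 235 / 20.9) ≈ 981.52.
Cost at Q* = (D/Q*)S + (Q*/2)H = √(2DSH) ≈ £20,513.83.
Cost at Q = 500: (42,840/500)×235 + (500/2)×20.9 = £20,134.80 + £5,225.00 = £25,359.80.
Excess = £25,359.80 − £20,513.83 = £4,845.97.

Extra cost ≈ £4,846 per year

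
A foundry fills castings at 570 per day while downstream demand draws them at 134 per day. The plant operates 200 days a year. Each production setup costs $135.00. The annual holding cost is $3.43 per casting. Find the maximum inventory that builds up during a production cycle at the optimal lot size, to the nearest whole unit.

I_max ≈ 1,270 castings

Annual demand D = 134 × 200 = 26,800.
Production build-up factor (1 − d/p) = 1 − 134/570 = 0.7649.
Q* = √(2DS / (H(1 − d/p))) = √(2 × 26,800 × 135 / (3.43 × 0.7649)).
= √(7,236,000 / 2.6236) ≈ 1660.720.
Maximum inventory = Q*(1 − d/p) = 1660.720 × 0.7649 ≈ 1270.305.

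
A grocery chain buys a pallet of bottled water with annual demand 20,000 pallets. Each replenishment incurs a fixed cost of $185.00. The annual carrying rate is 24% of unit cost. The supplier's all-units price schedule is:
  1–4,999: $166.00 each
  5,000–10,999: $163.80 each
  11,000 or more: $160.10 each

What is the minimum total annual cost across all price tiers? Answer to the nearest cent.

TC* ≈ $3,337,170.21

Holding cost per unit per year at price C is H = 0.24·C.
Evaluate total cost at each tier's feasible EOQ or, if the EOQ is below the tier, at the tier's minimum quantity.
EOQ at $166.00 = 431.0 (feasible in tier 1): TC = 20,000×$166.00 + (20,000/431.0)×185 + (431.0/2)×0.24×$166.00 = $3,337,170.21.
EOQ at $163.80 = 433.9 < 5000, so use break Q=5000: TC = 20,000×$163.80 + (20,000/5000.0)×185 + (5000.0/2)×0.24×$163.80 = $3,375,020.00.
EOQ at $160.10 = 438.8 < 11000, so use break Q=11000: TC = 20,000×$160.10 + (20,000/11000.0)×185 + (11000.0/2)×0.24×$160.10 = $3,413,668.36.
Lowest total cost among the candidates is at Q = 431.0.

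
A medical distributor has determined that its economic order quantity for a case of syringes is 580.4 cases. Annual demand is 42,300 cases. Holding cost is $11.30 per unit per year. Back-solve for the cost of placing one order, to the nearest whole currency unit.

Squaring Q* = √(2DS/H) gives Q*² = 2DS/H.
From Q* = √(2DS/H): S = Q*²H / (2D) = 580.4² × 11.3 / (2 × 42,300) = 44.9949.

S ≈ $45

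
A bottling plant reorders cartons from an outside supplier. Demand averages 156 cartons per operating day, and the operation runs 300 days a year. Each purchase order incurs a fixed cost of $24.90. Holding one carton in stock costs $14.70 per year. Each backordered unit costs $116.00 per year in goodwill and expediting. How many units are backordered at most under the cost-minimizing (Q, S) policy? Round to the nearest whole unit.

Annual demand D = 156 × 300 = 46,800.
With planned backorders, Q* = √(2DS/H) · √((H+B)/B).
√(2DS/H) = √(2 × 46,800 × 24.9 / 14.7) = 398.180.
√((H+B)/B) = √((14.7+116)/116) = 1.0615.
Q* ≈ 422.657.
S* = Q* · H/(H+B) = 422.657 × 14.7/130.7 ≈ 47.537.

S* ≈ 48 cartons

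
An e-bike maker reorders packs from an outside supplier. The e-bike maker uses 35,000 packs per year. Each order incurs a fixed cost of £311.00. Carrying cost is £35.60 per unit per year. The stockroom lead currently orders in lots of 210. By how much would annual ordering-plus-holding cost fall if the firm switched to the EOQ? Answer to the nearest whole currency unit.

EOQ = √(2DS/H) = √(2 × 35,000 × 311 / 35.6) ≈ 782.00.
Cost at Q* = (D/Q*)S + (Q*/2)H = √(2DSH) ≈ £27,839.04.
Cost at Q = 210: (35,000/210)×311 + (210/2)×35.6 = £51,833.33 + £3,738.00 = £55,571.33.
Excess = £55,571.33 − £27,839.04 = £27,732.30.

Extra cost ≈ £27,732 per year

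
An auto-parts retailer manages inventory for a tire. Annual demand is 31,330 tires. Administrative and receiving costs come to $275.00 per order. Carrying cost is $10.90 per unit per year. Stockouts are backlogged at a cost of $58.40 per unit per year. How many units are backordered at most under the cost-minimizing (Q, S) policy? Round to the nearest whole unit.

With planned backorders, Q* = √(2DS/H) · √((H+B)/B).
√(2DS/H) = √(2 × 31,330 × 275 / 10.9) = 1257.327.
√((H+B)/B) = √((10.9+58.4)/58.4) = 1.0893.
Q* ≈ 1369.646.
S* = Q* · H/(H+B) = 1369.646 × 10.9/69.3 ≈ 215.428.

S* ≈ 215 tires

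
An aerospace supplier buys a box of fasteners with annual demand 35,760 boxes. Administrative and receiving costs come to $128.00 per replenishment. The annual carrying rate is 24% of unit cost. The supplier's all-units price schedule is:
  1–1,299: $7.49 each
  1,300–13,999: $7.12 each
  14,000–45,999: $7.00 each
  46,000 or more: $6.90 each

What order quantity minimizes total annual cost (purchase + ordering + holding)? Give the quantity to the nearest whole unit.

Q* ≈ 2,315 boxes

Holding cost per unit per year at price C is H = 0.24·C.
For each price level, check whether its EOQ is feasible; otherwise the best quantity at that price is the breakpoint.
Tier 1 ($7.49): EOQ = 2256.7 exceeds tier's upper bound 1299, so this tier is dominated.
EOQ at $7.12 = 2314.6 (feasible in tier 2): TC = 35,760×$7.12 + (35,760/2314.6)×128 + (2314.6/2)×0.24×$7.12 = $258,566.36.
EOQ at $7.00 = 2334.3 < 14000, so use break Q=14000: TC = 35,760×$7.00 + (35,760/14000.0)×128 + (14000.0/2)×0.24×$7.00 = $262,406.95.
EOQ at $6.90 = 2351.2 < 46000, so use break Q=46000: TC = 35,760×$6.90 + (35,760/46000.0)×128 + (46000.0/2)×0.24×$6.90 = $284,931.51.
Lowest total cost is $258,566.36 at Q = 2314.6.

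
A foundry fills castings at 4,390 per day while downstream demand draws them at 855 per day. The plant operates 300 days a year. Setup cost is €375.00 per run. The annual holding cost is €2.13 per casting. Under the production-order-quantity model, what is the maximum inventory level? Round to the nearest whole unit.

Annual demand D = 855 × 300 = 256,500.
Production build-up factor (1 − d/p) = 1 − 855/4,390 = 0.8052.
Q* = √(2DS / (H(1 − d/p))) = √(2 × 256,500 × 375 / (2.13 × 0.8052)).
= √(192,375,000 / 1.7152) ≈ 10590.637.
Maximum inventory = Q*(1 − d/p) = 10590.637 × 0.8052 ≈ 8527.996.

I_max ≈ 8,528 castings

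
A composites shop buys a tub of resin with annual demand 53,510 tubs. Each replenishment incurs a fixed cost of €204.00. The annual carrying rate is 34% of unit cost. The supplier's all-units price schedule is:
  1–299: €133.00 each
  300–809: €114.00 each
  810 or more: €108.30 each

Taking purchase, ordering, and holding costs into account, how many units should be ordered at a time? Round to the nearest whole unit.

Holding cost per unit per year at price C is H = 0.34·C.
Evaluate total cost at each tier's feasible EOQ or, if the EOQ is below the tier, at the tier's minimum quantity.
Tier 1 (€133.00): EOQ = 694.8 exceeds tier's upper bound 299, so this tier is dominated.
EOQ at €114.00 = 750.5 (feasible in tier 2): TC = 53,510×€114.00 + (53,510/750.5)×204 + (750.5/2)×0.34×€114.00 = €6,129,229.71.
EOQ at €108.30 = 770.0 < 810, so use break Q=810: TC = 53,510×€108.30 + (53,510/810.0)×204 + (810.0/2)×0.34×€108.30 = €5,823,522.50.
Lowest total cost is €5,823,522.50 at Q = 810.0.

Q* ≈ 810 tubs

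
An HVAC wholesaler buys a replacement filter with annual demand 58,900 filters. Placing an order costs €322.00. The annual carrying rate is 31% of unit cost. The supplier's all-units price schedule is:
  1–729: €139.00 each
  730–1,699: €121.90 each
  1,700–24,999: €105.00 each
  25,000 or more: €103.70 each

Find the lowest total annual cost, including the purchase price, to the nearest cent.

TC* ≈ €6,223,323.85

Holding cost per unit per year at price C is H = 0.31·C.
Evaluate total cost at each tier's feasible EOQ or, if the EOQ is below the tier, at the tier's minimum quantity.
Tier 1 (€139.00): EOQ = 938.2 exceeds tier's upper bound 729, so this tier is dominated.
EOQ at €121.90 = 1001.9 (feasible in tier 2): TC = 58,900×€121.90 + (58,900/1001.9)×322 + (1001.9/2)×0.31×€121.90 = €7,217,770.23.
EOQ at €105.00 = 1079.5 < 1700, so use break Q=1700: TC = 58,900×€105.00 + (58,900/1700.0)×322 + (1700.0/2)×0.31×€105.00 = €6,223,323.85.
EOQ at €103.70 = 1086.3 < 25000, so use break Q=25000: TC = 58,900×€103.70 + (58,900/25000.0)×322 + (25000.0/2)×0.31×€103.70 = €6,510,526.13.
Lowest total cost among the candidates is at Q = 1700.0.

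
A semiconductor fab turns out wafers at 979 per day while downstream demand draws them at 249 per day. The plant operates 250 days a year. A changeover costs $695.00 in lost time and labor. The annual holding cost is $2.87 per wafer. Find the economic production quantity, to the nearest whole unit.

Q* ≈ 6,359 wafers

Annual demand D = 249 × 250 = 62,250.
Production build-up factor (1 − d/p) = 1 − 249/979 = 0.7457.
Q* = √(2DS / (H(1 − d/p))) = √(2 × 62,250 × 695 / (2.87 × 0.7457)).
= √(86,527,500 / 2.14) ≈ 6358.666.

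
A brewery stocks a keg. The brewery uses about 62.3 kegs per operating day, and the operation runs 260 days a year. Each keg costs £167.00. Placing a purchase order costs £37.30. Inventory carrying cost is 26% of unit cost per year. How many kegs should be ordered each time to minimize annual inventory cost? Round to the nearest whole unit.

Annual demand D = 62.3 × 260 = 16,198.
Holding cost H = 0.26 × £167.00 = £43.4200 per unit per year.
EOQ = √(2DS / H) = √(2 × 16,198 × 37.3 / 43.42).
= √(1,208,370.8 / 43.42) = √27,829.8204 ≈ 166.823.

Q* ≈ 167 kegs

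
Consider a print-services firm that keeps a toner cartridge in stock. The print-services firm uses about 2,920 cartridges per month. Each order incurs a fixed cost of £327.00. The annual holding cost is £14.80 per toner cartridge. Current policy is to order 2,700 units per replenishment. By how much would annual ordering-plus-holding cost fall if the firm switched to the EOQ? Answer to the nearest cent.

Extra cost ≈ £5,807.46 per year

Annual demand D = 2,920 × 12 = 35,040.
EOQ = √(2DS/H) = √(2 × 35,040 × 327 / 14.8) ≈ 1244.34.
Cost at Q* = (D/Q*)S + (Q*/2)H = √(2DSH) ≈ £18,416.27.
Cost at Q = 2,700: (35,040/2,700)×327 + (2,700/2)×14.8 = £4,243.73 + £19,980.00 = £24,223.73.
Excess = £24,223.73 − £18,416.27 = £5,807.46.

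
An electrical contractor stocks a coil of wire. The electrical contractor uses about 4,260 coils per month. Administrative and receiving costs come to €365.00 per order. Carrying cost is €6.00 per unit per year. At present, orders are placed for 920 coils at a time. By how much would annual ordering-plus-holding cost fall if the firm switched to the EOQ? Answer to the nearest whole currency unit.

Annual demand D = 4,260 × 12 = 51,120.
EOQ = √(2DS/H) = √(2 × 51,120 × 365 / 6) ≈ 2493.91.
Cost at Q* = (D/Q*)S + (Q*/2)H = √(2DSH) ≈ €14,963.48.
Cost at Q = 920: (51,120/920)×365 + (920/2)×6 = €20,281.30 + €2,760.00 = €23,041.30.
Excess = €23,041.30 − €14,963.48 = €8,077.83.

Extra cost ≈ €8,078 per year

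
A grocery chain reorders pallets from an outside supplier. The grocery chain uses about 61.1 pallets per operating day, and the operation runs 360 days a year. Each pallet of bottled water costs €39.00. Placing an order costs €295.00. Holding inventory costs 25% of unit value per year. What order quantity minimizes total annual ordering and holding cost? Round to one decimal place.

Annual demand D = 61.1 × 360 = 21,996.
Holding cost H = 0.25 × €39.00 = €9.7500 per unit per year.
EOQ = √(2DS / H) = √(2 × 21,996 × 295 / 9.75).
= √(12,977,640 / 9.75) = √1,331,040 ≈ 1153.707.

Q* ≈ 1,153.7 pallets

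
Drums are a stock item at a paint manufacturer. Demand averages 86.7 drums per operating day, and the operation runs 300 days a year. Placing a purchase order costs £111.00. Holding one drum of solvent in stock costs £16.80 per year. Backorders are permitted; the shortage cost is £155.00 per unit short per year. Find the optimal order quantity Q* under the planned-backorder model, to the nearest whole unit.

Q* ≈ 617 drums

Annual demand D = 86.7 × 300 = 26,010.
With planned backorders, Q* = √(2DS/H) · √((H+B)/B).
√(2DS/H) = √(2 × 26,010 × 111 / 16.8) = 586.262.
√((H+B)/B) = √((16.8+155)/155) = 1.0528.
Q* ≈ 617.217.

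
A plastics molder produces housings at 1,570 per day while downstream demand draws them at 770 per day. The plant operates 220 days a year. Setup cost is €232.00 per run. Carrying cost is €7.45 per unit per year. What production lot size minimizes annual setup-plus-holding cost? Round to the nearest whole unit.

Q* ≈ 4,550 housings

Annual demand D = 770 × 220 = 169,400.
Production build-up factor (1 − d/p) = 1 − 770/1,570 = 0.5096.
Q* = √(2DS / (H(1 − d/p))) = √(2 × 169,400 × 232 / (7.45 × 0.5096)).
= √(78,601,600 / 3.7962) ≈ 4550.325.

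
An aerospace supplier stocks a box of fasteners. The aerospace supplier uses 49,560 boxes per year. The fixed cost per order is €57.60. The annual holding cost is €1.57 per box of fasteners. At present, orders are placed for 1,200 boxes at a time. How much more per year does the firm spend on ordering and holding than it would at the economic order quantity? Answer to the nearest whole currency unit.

Extra cost ≈ €327 per year

EOQ = √(2DS/H) = √(2 × 49,560 × 57.6 / 1.57) ≈ 1906.96.
Cost at Q* = (D/Q*)S + (Q*/2)H = √(2DSH) ≈ €2,993.93.
Cost at Q = 1,200: (49,560/1,200)×57.6 + (1,200/2)×1.57 = €2,378.88 + €942.00 = €3,320.88.
Excess = €3,320.88 − €2,993.93 = €326.95.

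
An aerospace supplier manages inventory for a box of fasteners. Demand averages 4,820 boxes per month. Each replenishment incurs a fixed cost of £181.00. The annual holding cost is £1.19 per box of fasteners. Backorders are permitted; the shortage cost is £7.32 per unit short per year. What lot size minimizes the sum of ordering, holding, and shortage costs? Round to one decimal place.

Annual demand D = 4,820 × 12 = 57,840.
With planned backorders, Q* = √(2DS/H) · √((H+B)/B).
√(2DS/H) = √(2 × 57,840 × 181 / 1.19) = 4194.642.
√((H+B)/B) = √((1.19+7.32)/7.32) = 1.0782.
Q* ≈ 4522.767.

Q* ≈ 4,522.8 boxes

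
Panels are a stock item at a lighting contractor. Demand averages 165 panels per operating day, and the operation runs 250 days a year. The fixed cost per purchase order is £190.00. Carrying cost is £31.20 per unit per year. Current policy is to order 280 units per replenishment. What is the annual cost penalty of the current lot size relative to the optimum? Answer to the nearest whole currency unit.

Annual demand D = 165 × 250 = 41,250.
EOQ = √(2DS/H) = √(2 × 41,250 × 190 / 31.2) ≈ 708.80.
Cost at Q* = (D/Q*)S + (Q*/2)H = √(2DSH) ≈ £22,114.70.
Cost at Q = 280: (41,250/280)×190 + (280/2)×31.2 = £27,991.07 + £4,368.00 = £32,359.07.
Excess = £32,359.07 − £22,114.70 = £10,244.37.

Extra cost ≈ £10,244 per year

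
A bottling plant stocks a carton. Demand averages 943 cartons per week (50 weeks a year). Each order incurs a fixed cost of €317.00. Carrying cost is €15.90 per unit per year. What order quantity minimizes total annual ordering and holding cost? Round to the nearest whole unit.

Annual demand D = 943 × 50 = 47,150.
EOQ = √(2DS / H) = √(2 × 47,150 × 317 / 15.9).
= √(29,893,100 / 15.9) = √1,880,069.1824 ≈ 1371.156.

Q* ≈ 1,371 cartons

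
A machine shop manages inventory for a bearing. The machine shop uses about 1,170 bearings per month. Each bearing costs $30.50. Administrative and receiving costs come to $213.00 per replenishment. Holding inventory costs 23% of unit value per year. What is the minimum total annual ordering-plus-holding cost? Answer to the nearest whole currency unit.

Annual demand D = 1,170 × 12 = 14,040.
Holding cost H = 0.23 × $30.50 = $7.0150 per unit per year.
Q* = √(2DS/H) = √(2 × 14,040 × 213 / 7.015) ≈ 923.37.
At Q*, ordering cost (D/Q*)S equals holding cost (Q*/2)H, each = √(DSH/2).
Minimum total = √(2DSH) = √(2 × 14,040 × 213 × 7.015) ≈ 6477.422.

TC* ≈ $6,477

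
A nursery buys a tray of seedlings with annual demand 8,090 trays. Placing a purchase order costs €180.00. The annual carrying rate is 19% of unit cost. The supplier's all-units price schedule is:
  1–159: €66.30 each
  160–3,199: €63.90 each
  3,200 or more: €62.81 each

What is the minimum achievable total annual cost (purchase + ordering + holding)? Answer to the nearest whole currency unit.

Holding cost per unit per year at price C is H = 0.19·C.
For each price level, check whether its EOQ is feasible; otherwise the best quantity at that price is the breakpoint.
Tier 1 (€66.30): EOQ = 480.8 exceeds tier's upper bound 159, so this tier is dominated.
EOQ at €63.90 = 489.8 (feasible in tier 2): TC = 8,090×€63.90 + (8,090/489.8)×180 + (489.8/2)×0.19×€63.90 = €522,897.38.
EOQ at €62.81 = 494.0 < 3200, so use break Q=3200: TC = 8,090×€62.81 + (8,090/3200.0)×180 + (3200.0/2)×0.19×€62.81 = €527,682.20.
Lowest total cost among the candidates is at Q = 489.8.

TC* ≈ €522,897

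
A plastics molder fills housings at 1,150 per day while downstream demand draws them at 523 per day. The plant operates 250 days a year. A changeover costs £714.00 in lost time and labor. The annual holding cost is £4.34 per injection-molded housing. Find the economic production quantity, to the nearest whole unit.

Q* ≈ 8,883 housings

Annual demand D = 523 × 250 = 130,750.
Production build-up factor (1 − d/p) = 1 − 523/1,150 = 0.5452.
Q* = √(2DS / (H(1 − d/p))) = √(2 × 130,750 × 714 / (4.34 × 0.5452)).
= √(186,711,000 / 2.3662) ≈ 8882.910.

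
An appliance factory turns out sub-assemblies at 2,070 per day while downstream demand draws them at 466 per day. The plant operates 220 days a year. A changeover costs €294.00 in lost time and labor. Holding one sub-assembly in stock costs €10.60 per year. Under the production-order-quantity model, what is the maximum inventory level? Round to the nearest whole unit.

Annual demand D = 466 × 220 = 102,520.
Production build-up factor (1 − d/p) = 1 − 466/2,070 = 0.7749.
Q* = √(2DS / (H(1 − d/p))) = √(2 × 102,520 × 294 / (10.6 × 0.7749)).
= √(60,281,760 / 8.2137) ≈ 2709.087.
Maximum inventory = Q*(1 − d/p) = 2709.087 × 0.7749 ≈ 2099.216.

I_max ≈ 2,099 sub-assemblies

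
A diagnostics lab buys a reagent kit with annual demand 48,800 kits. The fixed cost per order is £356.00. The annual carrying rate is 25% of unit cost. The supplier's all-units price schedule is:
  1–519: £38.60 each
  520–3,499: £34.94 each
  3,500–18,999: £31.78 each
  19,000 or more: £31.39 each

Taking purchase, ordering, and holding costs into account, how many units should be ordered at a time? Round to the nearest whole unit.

Q* ≈ 3,500 kits

Holding cost per unit per year at price C is H = 0.25·C.
Candidates are each tier's EOQ (if it falls in that tier) and each price-break quantity.
Tier 1 (£38.60): EOQ = 1897.5 exceeds tier's upper bound 519, so this tier is dominated.
EOQ at £34.94 = 1994.4 (feasible in tier 2): TC = 48,800×£34.94 + (48,800/1994.4)×356 + (1994.4/2)×0.25×£34.94 = £1,722,493.33.
EOQ at £31.78 = 2091.2 < 3500, so use break Q=3500: TC = 48,800×£31.78 + (48,800/3500.0)×356 + (3500.0/2)×0.25×£31.78 = £1,569,731.41.
EOQ at £31.39 = 2104.2 < 19000, so use break Q=19000: TC = 48,800×£31.39 + (48,800/19000.0)×356 + (19000.0/2)×0.25×£31.39 = £1,607,297.61.
Lowest total cost is £1,569,731.41 at Q = 3500.0.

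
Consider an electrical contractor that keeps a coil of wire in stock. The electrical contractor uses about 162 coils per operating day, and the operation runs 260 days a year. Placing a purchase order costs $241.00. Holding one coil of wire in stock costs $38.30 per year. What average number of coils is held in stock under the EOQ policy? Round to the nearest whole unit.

Average inventory ≈ 364 coils

Annual demand D = 162 × 260 = 42,120.
The optimal lot size = √(2DS/H) = √(2 × 42,120 × 241 / 38.3) ≈ 728.06.
Average inventory = Q*/2 ≈ 728.06 / 2 = 364.031.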